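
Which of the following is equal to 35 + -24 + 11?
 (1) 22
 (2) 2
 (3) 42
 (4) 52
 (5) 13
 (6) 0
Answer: 1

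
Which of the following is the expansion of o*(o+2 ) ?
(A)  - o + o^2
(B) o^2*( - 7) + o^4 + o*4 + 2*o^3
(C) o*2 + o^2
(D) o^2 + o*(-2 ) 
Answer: C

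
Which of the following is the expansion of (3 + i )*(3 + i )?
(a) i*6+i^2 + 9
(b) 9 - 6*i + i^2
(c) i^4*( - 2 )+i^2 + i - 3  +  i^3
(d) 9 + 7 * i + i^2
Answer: a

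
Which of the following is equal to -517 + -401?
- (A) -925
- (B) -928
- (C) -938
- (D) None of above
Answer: D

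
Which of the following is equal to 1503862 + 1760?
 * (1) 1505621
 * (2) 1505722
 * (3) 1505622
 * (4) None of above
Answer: 3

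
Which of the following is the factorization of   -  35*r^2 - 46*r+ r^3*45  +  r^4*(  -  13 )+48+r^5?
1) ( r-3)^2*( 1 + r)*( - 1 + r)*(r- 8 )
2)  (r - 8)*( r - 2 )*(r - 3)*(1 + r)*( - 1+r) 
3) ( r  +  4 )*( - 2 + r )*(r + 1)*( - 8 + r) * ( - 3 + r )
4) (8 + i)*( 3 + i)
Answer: 2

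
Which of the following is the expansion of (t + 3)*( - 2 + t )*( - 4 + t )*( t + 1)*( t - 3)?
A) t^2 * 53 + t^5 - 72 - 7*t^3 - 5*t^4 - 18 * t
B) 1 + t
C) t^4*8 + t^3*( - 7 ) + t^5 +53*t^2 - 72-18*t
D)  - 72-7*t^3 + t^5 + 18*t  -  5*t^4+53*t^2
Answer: A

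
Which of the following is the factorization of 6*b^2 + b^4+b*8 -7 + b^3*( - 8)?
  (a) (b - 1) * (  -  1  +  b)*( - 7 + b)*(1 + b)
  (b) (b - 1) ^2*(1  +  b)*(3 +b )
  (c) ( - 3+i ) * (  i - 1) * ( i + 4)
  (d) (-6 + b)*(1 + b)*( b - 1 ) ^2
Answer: a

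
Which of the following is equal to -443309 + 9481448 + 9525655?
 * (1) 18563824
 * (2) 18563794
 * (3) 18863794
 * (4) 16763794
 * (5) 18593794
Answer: 2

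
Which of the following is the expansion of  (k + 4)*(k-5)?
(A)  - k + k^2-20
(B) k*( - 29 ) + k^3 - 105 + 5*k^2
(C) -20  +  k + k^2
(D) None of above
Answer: A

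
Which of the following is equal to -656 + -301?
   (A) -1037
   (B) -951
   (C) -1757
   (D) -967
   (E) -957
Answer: E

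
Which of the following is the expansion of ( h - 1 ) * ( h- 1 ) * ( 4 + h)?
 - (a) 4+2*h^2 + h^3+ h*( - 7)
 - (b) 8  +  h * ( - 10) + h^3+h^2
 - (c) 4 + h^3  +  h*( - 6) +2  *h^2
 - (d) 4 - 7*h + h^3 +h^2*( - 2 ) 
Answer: a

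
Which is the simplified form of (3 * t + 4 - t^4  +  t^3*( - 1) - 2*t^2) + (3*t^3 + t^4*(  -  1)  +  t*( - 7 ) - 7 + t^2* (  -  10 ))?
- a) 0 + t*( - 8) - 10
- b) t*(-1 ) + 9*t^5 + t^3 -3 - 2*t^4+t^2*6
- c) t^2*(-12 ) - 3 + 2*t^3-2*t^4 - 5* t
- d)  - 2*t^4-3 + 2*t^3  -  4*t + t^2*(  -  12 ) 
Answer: d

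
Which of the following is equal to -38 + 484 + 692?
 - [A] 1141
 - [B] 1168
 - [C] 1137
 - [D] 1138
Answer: D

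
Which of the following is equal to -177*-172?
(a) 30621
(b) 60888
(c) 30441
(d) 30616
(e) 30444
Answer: e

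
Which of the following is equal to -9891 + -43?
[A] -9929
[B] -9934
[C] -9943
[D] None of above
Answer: B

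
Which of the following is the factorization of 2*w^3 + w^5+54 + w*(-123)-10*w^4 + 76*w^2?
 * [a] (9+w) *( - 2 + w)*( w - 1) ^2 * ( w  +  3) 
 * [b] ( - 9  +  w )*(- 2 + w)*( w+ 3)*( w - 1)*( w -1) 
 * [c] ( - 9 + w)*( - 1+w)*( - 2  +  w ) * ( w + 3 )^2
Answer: b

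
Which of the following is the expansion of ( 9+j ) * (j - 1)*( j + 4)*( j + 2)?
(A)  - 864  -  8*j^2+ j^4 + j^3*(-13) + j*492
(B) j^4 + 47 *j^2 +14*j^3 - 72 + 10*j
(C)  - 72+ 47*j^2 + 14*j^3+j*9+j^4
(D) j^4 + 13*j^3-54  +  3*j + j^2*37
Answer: B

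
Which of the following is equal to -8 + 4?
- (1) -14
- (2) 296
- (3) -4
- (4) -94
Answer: 3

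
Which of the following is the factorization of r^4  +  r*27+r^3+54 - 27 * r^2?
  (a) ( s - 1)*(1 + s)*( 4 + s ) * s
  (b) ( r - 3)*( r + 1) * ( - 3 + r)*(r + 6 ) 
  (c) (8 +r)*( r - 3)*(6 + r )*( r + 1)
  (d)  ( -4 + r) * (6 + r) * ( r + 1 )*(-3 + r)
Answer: b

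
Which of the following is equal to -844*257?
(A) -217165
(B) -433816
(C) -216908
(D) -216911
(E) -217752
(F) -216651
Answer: C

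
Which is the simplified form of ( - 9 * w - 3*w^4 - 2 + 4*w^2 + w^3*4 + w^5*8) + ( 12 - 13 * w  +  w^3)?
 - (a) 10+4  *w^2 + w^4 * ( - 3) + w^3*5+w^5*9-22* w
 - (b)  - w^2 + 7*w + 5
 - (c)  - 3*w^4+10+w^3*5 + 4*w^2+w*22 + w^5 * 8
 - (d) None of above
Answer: d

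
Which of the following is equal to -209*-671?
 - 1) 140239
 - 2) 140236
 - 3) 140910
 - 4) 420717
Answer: 1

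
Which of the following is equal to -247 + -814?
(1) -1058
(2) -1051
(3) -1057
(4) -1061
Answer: 4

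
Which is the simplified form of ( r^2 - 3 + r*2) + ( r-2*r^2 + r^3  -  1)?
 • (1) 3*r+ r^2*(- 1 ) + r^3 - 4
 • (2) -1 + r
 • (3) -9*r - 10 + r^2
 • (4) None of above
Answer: 1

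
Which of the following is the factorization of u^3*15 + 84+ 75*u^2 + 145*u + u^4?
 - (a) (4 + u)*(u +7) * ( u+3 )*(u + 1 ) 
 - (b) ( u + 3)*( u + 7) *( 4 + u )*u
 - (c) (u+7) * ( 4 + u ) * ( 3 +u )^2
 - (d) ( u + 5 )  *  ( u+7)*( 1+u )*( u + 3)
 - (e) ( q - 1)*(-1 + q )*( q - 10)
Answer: a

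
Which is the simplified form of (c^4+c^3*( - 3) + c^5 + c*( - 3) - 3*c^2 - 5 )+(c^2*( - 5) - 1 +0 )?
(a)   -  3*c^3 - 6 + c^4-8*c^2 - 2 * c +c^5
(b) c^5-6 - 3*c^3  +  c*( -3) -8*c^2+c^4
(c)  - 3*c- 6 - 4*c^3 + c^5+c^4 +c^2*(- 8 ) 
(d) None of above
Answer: b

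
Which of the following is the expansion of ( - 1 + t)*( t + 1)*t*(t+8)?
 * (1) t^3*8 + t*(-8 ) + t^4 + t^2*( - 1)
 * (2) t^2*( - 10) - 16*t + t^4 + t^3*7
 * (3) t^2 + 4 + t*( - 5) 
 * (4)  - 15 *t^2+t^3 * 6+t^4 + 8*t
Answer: 1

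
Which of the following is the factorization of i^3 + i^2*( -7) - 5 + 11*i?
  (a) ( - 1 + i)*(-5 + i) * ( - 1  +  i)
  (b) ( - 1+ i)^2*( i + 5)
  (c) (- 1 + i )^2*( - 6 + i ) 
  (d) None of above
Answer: a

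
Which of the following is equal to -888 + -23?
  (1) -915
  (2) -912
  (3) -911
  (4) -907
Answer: 3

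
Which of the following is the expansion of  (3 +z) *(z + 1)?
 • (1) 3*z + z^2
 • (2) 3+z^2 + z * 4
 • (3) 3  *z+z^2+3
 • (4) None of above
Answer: 2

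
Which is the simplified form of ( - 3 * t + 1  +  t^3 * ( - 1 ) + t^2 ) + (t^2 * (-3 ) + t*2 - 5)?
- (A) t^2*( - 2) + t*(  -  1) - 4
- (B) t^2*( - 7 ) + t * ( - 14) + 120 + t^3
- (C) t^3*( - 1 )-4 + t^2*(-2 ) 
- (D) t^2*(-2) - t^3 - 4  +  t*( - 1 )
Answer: D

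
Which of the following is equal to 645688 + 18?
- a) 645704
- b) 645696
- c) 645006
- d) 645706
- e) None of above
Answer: d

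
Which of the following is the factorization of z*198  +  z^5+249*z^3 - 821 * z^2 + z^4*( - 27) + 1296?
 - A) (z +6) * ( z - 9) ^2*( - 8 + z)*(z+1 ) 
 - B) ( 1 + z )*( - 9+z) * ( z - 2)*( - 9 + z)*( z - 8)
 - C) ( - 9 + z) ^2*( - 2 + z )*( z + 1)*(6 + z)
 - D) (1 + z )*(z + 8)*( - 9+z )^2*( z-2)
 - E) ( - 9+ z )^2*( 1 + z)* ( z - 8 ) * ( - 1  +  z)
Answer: B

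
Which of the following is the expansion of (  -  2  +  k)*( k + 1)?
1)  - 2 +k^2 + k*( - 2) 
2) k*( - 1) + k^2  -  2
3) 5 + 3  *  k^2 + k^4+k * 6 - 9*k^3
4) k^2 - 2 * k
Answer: 2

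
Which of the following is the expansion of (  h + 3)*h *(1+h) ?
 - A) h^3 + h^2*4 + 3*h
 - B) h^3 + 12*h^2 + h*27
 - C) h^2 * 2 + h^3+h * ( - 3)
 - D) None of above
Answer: A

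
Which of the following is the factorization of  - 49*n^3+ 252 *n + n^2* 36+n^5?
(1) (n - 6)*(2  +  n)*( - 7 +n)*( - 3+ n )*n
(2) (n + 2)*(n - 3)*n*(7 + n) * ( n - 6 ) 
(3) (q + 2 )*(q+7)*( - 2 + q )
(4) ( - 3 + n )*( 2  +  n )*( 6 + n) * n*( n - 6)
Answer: 2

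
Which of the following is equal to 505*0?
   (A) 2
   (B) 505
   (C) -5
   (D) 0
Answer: D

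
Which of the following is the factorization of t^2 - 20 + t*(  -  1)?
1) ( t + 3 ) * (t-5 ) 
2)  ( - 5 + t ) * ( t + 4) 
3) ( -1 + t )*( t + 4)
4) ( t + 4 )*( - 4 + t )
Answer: 2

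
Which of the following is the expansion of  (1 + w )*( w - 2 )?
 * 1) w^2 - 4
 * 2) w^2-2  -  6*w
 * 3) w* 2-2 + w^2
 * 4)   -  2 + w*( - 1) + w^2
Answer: 4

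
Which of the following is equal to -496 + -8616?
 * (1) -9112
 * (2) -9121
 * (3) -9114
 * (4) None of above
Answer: 1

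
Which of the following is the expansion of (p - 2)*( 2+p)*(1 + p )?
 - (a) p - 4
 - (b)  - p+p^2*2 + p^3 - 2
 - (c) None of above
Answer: c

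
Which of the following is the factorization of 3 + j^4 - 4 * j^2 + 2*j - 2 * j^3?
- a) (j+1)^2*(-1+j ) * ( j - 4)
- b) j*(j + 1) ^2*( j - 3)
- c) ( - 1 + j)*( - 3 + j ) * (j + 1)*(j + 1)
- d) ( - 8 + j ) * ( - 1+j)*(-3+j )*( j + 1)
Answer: c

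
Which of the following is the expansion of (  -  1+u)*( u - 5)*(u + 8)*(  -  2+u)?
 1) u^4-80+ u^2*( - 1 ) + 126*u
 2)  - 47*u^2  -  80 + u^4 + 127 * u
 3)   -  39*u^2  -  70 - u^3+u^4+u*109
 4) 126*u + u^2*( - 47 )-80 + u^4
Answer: 4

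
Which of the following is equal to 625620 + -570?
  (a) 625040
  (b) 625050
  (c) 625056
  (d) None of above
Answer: b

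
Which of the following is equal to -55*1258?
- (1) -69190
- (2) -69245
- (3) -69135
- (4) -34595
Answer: 1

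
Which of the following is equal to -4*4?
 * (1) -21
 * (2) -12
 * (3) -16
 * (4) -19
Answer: 3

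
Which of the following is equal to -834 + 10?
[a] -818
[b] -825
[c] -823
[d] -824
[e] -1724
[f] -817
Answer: d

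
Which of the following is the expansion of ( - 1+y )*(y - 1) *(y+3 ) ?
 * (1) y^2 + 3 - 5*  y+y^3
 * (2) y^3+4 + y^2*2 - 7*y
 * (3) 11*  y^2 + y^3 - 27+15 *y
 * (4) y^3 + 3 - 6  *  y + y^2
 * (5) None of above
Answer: 1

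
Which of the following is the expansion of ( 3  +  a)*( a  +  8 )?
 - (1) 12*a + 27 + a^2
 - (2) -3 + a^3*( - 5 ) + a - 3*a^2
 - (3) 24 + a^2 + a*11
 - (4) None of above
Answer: 3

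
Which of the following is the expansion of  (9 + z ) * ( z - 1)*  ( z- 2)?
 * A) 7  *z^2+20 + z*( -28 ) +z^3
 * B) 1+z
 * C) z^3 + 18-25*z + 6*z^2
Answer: C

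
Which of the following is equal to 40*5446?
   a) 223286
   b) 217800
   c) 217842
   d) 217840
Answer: d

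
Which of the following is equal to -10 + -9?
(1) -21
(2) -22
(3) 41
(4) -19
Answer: 4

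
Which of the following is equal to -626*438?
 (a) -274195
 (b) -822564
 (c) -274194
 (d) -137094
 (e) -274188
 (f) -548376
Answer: e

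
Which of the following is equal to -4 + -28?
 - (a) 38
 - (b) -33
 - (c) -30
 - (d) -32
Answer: d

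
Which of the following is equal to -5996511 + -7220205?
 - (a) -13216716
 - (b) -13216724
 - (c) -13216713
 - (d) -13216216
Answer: a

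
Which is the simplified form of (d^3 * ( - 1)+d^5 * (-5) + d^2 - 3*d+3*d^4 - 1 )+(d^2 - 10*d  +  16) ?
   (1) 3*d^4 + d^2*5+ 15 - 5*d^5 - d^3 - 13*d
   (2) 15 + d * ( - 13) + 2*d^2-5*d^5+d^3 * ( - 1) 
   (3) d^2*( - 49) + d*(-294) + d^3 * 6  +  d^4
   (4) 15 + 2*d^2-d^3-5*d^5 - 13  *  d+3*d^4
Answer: 4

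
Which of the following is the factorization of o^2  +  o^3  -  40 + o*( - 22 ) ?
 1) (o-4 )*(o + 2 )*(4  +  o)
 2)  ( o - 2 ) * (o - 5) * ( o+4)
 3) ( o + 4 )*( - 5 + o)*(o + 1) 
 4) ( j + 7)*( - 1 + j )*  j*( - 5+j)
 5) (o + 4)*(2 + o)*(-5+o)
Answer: 5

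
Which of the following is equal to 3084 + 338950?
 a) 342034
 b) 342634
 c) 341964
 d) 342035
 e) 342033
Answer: a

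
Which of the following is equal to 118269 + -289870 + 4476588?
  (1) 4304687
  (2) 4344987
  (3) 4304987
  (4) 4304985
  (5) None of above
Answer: 3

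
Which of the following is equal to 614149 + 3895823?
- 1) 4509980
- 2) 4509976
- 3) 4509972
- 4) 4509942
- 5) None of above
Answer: 3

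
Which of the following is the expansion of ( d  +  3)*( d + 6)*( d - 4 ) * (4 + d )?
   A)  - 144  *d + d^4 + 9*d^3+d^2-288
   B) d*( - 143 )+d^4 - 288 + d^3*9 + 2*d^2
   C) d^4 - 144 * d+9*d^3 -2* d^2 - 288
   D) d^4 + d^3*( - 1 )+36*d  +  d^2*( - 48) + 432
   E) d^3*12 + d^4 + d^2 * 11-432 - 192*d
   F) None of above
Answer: F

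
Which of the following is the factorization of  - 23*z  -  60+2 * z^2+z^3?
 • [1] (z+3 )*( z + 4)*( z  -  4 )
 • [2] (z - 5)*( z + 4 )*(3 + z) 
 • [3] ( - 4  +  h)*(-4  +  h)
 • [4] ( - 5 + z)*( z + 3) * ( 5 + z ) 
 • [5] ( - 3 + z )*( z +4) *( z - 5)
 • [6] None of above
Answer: 2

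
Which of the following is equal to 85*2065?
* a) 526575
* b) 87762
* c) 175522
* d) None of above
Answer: d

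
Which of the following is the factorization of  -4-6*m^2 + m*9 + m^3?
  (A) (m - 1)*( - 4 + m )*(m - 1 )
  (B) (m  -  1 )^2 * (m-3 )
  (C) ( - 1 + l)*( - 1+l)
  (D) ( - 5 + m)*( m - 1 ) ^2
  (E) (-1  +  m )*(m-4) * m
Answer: A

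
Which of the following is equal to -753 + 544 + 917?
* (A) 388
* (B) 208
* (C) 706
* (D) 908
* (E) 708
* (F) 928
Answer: E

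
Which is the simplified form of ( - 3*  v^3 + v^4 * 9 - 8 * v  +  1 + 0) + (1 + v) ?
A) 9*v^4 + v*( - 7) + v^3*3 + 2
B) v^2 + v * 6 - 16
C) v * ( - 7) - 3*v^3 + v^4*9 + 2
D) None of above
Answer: C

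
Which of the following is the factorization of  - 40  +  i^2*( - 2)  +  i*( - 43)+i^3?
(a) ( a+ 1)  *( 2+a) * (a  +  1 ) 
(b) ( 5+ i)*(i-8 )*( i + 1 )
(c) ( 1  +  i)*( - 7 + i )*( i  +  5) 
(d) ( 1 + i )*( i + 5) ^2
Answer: b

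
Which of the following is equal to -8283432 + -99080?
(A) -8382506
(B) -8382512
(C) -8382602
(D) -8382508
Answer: B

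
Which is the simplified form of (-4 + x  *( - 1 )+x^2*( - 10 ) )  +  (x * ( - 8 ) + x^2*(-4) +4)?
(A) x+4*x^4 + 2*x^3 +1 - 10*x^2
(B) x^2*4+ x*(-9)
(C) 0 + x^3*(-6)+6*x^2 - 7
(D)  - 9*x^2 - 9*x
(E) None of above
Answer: E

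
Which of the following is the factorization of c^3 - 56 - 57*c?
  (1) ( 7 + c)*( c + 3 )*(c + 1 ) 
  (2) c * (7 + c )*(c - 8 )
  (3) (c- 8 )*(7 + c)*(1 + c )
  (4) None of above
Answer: 3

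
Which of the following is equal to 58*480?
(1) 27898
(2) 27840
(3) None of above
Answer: 2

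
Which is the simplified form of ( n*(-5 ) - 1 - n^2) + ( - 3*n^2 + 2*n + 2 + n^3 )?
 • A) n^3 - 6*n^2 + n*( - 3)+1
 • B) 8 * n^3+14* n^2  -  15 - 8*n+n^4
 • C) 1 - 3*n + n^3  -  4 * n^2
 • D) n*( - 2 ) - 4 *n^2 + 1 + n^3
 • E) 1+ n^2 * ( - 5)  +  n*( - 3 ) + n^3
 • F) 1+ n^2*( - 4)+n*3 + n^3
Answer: C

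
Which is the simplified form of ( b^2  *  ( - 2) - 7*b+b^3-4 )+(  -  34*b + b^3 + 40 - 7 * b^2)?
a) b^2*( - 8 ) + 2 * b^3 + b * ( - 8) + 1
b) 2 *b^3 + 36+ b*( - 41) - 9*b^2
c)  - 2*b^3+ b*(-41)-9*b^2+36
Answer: b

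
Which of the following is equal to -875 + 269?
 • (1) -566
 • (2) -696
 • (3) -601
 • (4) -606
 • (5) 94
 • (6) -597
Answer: 4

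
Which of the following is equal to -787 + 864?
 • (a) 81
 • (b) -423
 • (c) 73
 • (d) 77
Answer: d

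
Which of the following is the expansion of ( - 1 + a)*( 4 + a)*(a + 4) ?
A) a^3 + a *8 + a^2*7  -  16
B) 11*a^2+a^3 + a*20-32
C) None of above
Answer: A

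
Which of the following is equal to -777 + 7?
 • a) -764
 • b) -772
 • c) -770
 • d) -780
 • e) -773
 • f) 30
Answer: c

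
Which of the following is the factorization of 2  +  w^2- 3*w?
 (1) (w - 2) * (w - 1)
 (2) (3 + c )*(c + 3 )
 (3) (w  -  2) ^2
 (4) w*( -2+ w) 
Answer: 1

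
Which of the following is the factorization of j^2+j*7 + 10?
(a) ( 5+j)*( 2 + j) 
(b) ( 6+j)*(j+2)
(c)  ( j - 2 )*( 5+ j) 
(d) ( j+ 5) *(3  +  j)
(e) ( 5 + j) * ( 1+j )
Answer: a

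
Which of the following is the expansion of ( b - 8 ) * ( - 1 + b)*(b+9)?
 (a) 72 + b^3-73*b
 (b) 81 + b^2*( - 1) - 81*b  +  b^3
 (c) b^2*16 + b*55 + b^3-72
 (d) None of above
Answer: a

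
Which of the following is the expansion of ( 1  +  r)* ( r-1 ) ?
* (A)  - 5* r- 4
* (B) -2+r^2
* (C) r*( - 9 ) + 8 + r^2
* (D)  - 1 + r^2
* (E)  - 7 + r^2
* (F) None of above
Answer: D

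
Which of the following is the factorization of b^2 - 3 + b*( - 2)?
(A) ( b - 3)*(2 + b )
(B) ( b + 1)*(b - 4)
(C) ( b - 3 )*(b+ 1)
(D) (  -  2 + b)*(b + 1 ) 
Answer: C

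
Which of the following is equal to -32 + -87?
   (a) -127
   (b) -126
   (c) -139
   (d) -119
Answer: d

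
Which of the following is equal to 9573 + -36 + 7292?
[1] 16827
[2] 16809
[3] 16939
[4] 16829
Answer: 4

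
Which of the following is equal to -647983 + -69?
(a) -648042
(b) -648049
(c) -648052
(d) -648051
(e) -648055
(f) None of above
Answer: c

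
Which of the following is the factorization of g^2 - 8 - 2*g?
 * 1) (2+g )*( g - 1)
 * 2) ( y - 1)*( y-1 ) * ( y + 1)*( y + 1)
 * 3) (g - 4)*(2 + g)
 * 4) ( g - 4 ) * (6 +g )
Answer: 3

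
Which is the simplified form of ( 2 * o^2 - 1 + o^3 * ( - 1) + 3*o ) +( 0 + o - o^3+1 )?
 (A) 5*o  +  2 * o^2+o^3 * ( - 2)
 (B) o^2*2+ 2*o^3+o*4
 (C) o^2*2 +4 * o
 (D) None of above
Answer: D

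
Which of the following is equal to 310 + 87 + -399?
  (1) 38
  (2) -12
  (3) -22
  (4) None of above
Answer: 4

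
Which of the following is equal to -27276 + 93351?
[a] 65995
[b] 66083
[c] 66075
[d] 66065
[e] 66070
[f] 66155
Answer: c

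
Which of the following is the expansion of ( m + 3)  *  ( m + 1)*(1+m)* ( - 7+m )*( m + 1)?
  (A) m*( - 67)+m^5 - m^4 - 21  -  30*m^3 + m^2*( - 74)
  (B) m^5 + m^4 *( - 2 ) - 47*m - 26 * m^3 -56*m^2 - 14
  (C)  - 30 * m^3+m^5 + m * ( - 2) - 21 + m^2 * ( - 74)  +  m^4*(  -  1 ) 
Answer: A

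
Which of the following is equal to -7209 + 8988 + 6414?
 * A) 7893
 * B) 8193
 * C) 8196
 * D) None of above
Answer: B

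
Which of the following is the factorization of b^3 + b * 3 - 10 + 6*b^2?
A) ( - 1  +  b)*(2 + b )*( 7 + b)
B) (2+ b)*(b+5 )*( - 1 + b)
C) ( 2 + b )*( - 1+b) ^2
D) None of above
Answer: B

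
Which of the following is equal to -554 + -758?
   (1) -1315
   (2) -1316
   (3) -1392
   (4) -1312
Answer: 4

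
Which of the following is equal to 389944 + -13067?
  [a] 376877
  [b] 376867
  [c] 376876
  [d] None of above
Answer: a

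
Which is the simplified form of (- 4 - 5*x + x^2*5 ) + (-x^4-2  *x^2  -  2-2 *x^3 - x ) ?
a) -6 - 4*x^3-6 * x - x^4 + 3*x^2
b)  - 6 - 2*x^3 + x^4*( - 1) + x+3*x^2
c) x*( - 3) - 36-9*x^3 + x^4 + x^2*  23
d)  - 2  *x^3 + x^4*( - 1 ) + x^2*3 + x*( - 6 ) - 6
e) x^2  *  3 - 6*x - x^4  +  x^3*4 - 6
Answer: d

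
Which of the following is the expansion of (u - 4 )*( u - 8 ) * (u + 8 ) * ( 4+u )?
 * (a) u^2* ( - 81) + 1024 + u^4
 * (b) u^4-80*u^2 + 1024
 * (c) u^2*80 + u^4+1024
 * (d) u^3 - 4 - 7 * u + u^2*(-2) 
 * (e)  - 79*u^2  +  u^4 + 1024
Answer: b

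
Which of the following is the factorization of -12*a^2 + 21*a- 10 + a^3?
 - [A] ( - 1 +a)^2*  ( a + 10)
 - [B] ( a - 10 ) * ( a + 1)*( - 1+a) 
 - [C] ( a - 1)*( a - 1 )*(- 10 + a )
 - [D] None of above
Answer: C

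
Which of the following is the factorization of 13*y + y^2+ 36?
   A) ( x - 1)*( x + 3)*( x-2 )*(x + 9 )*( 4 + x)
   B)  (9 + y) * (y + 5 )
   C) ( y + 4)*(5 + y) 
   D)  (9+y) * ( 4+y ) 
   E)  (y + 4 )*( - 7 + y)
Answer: D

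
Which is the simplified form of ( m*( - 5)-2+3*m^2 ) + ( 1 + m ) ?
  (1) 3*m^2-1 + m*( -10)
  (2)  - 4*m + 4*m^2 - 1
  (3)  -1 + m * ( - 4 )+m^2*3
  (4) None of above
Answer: 3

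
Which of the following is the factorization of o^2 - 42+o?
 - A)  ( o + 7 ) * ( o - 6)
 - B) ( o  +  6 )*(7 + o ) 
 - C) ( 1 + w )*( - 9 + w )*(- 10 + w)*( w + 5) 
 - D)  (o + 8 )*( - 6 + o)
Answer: A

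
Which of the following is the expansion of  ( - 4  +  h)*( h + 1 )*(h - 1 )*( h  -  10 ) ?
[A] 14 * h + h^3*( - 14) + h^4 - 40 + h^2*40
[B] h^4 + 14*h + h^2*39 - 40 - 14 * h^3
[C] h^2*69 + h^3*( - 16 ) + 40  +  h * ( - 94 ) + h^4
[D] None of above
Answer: B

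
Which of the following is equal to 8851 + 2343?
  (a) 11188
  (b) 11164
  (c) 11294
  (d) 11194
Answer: d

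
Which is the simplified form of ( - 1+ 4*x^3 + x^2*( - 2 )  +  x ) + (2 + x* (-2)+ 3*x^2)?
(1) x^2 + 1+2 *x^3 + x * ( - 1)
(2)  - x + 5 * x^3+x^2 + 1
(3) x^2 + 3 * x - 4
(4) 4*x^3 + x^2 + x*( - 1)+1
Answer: 4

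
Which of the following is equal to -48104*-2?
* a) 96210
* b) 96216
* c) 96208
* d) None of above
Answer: c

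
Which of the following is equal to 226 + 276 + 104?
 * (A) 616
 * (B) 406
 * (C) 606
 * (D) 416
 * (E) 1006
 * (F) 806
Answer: C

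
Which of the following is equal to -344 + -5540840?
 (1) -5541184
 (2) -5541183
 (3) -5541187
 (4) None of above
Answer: 1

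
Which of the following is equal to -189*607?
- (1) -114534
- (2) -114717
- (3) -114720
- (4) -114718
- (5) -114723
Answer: 5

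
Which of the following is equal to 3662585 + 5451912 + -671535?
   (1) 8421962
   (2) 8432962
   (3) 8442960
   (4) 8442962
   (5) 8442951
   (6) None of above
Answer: 4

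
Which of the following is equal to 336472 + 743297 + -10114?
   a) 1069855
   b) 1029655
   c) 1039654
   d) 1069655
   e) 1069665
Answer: d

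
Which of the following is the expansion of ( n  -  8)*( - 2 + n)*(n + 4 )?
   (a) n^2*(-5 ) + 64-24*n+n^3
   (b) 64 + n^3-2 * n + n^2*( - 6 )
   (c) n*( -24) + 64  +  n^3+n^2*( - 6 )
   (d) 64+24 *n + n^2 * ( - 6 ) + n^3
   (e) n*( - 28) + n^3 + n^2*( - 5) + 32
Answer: c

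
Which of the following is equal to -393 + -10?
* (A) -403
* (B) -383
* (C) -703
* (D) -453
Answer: A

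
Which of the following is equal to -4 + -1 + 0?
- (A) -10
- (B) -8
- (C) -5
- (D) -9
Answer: C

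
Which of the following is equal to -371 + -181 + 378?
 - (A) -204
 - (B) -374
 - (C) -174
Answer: C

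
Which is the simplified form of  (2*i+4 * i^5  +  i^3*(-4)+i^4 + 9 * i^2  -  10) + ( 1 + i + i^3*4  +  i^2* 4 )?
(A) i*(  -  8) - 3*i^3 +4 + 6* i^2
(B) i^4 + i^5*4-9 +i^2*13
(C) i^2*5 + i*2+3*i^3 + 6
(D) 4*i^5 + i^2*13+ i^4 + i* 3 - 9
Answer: D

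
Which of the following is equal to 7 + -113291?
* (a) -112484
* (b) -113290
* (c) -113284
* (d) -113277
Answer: c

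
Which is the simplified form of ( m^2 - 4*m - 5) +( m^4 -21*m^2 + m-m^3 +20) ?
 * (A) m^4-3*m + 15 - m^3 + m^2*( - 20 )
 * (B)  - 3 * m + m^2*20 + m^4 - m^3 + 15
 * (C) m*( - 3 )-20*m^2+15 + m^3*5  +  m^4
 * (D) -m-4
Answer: A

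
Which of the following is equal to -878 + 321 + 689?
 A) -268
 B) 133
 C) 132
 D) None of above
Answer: C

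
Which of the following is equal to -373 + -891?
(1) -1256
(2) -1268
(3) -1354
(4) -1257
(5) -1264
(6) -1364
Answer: 5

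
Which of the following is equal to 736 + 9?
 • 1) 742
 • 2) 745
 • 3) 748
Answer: 2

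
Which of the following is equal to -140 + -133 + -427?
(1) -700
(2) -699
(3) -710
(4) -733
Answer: 1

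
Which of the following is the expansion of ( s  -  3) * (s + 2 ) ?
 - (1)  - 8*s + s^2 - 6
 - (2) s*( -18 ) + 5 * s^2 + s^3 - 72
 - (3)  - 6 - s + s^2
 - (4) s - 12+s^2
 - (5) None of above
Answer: 3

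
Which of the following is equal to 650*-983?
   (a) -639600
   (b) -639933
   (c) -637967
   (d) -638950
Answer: d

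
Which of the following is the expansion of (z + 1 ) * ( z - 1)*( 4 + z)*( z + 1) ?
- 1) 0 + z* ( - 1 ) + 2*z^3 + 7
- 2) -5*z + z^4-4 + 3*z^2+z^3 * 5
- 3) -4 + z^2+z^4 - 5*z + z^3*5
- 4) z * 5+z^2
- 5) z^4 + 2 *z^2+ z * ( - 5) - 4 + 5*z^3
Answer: 2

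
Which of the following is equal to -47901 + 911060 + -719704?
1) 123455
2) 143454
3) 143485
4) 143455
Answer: 4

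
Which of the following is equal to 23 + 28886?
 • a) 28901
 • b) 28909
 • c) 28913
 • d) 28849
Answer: b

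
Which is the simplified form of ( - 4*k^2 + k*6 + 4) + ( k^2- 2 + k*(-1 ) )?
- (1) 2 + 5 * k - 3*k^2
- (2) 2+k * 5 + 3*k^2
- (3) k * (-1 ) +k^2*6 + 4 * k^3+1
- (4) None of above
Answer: 1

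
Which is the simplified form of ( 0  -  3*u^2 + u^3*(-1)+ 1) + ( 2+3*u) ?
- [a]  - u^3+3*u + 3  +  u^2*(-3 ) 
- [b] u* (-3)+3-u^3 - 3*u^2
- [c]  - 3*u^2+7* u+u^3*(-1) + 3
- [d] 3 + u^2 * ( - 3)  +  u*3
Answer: a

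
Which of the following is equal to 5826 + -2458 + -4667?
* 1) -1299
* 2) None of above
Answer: 1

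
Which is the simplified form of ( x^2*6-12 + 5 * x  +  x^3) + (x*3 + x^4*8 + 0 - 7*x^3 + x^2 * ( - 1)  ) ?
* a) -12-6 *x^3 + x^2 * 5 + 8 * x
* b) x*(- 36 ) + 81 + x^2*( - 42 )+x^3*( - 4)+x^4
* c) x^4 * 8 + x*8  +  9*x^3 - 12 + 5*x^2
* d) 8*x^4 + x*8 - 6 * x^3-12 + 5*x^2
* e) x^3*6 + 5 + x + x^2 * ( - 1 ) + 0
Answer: d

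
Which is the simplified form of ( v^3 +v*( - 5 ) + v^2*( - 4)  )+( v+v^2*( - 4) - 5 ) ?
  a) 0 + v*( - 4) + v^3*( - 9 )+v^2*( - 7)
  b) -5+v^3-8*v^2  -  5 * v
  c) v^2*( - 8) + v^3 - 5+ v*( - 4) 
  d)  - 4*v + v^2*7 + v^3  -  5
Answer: c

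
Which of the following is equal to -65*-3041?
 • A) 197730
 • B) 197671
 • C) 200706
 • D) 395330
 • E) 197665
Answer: E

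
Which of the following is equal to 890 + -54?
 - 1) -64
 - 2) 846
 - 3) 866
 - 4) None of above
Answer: 4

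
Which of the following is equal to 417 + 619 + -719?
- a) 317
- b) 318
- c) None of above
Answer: a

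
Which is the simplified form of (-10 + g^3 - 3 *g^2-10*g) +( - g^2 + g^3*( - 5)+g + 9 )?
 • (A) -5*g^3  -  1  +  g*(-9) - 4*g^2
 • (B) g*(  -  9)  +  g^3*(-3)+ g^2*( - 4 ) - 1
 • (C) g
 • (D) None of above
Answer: D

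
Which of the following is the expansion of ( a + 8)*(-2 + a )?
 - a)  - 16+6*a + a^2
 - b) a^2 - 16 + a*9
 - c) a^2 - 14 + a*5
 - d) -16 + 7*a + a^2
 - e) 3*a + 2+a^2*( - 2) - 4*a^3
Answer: a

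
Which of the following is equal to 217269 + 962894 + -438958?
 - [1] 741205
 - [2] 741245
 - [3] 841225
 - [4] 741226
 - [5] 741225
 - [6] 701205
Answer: 1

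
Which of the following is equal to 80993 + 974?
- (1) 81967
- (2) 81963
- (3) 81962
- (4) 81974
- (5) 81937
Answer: 1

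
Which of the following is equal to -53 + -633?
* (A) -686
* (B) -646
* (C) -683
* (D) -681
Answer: A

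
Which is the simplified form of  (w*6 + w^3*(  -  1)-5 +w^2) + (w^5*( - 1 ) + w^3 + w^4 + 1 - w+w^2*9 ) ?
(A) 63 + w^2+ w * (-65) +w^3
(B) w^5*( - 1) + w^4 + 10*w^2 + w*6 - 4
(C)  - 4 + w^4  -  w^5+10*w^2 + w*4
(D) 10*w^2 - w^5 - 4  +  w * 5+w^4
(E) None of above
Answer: D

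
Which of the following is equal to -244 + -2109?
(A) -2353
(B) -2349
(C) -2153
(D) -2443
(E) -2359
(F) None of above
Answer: A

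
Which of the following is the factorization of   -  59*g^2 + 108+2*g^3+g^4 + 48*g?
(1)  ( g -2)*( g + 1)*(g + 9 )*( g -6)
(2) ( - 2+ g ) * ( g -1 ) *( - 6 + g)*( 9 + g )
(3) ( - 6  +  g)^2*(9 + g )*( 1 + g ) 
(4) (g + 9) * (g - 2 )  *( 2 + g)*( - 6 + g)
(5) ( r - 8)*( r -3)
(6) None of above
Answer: 1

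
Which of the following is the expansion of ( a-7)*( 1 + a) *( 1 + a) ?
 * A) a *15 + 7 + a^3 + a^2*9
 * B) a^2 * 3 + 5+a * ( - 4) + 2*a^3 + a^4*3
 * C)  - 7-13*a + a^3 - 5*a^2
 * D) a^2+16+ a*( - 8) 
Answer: C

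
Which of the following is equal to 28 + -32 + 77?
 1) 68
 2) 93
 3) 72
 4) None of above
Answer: 4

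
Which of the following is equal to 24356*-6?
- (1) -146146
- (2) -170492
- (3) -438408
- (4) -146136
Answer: 4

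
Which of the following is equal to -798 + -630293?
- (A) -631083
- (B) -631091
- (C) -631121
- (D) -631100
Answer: B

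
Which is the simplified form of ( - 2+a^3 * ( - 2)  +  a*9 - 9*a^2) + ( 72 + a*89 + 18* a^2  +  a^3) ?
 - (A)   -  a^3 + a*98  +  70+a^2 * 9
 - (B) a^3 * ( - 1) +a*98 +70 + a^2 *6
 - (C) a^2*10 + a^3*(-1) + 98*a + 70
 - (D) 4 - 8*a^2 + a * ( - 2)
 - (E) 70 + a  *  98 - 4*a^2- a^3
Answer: A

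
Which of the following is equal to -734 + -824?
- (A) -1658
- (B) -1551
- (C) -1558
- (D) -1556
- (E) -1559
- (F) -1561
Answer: C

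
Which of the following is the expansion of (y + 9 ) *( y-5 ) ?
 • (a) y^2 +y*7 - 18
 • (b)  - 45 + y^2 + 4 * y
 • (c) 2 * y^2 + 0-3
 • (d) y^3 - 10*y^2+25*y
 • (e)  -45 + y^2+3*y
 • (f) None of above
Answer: b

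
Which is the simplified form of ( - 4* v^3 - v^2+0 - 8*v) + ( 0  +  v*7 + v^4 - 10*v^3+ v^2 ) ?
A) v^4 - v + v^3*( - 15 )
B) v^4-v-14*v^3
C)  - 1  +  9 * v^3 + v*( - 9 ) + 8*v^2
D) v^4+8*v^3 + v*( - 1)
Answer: B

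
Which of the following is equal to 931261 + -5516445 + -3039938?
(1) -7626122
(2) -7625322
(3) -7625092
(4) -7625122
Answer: 4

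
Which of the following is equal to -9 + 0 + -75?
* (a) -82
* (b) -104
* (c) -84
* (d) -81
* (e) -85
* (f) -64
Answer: c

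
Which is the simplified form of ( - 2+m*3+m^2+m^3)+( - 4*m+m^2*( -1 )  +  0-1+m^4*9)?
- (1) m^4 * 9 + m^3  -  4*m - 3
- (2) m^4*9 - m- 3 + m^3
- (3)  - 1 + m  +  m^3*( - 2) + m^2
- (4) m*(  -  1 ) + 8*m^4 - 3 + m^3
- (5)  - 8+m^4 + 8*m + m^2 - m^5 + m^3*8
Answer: 2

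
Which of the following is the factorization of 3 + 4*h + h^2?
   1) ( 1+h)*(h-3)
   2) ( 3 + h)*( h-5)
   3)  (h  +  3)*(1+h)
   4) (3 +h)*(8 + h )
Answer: 3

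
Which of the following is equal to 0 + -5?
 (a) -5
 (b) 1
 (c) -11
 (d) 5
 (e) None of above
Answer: a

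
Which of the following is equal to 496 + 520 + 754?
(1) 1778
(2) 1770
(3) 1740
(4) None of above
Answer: 2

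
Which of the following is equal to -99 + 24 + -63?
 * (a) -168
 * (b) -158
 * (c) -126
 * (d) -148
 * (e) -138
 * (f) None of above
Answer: e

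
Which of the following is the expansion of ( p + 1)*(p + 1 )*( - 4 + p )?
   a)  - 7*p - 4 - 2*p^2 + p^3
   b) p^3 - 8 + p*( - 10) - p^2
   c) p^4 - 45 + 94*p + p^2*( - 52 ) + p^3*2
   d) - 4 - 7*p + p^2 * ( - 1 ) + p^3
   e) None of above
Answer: a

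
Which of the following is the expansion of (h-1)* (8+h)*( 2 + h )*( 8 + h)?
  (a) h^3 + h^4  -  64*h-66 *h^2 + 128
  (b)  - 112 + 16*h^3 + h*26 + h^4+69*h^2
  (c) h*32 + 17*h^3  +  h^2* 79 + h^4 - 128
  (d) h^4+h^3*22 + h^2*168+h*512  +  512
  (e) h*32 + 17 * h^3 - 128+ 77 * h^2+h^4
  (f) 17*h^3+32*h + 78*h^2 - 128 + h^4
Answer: f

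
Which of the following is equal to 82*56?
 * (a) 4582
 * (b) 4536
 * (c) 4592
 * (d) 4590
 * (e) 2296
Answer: c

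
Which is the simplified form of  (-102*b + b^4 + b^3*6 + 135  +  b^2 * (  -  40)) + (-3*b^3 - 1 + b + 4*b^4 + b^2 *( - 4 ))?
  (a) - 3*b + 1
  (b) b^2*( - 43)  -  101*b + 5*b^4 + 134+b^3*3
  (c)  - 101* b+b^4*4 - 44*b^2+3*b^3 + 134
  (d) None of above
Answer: d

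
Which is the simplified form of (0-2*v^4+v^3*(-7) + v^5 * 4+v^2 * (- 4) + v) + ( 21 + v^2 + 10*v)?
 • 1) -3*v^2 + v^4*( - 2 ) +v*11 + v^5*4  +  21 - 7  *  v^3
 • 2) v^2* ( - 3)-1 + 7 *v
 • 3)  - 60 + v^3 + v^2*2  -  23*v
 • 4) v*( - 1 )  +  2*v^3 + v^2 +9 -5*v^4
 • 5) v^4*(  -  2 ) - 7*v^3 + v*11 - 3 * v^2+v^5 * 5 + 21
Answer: 1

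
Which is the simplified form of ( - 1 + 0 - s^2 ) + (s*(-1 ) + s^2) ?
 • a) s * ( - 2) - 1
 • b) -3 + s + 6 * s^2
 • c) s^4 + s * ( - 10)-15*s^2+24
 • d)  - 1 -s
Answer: d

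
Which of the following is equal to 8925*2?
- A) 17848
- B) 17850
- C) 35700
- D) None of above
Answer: B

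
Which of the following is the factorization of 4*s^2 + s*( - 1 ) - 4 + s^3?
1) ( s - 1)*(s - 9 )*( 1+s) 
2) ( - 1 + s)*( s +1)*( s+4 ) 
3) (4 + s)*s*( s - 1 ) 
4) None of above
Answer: 2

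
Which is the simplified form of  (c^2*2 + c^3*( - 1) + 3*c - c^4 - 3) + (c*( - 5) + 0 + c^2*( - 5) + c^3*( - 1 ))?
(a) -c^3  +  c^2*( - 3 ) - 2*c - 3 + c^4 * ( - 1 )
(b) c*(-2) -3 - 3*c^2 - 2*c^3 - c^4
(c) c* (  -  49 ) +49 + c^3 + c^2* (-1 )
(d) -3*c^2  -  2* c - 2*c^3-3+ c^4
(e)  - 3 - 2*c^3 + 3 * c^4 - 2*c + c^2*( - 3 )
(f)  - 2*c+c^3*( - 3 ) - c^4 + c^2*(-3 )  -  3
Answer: b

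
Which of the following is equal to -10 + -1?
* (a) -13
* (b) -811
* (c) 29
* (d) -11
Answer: d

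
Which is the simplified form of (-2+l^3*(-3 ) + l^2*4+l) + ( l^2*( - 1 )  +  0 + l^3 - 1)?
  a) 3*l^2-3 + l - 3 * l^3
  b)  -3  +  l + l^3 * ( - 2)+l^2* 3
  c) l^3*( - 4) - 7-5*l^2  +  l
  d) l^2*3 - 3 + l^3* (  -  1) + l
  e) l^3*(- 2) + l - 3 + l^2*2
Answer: b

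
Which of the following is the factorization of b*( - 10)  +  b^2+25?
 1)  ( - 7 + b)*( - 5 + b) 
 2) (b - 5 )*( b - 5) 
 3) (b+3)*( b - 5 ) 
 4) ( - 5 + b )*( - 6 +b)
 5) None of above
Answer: 2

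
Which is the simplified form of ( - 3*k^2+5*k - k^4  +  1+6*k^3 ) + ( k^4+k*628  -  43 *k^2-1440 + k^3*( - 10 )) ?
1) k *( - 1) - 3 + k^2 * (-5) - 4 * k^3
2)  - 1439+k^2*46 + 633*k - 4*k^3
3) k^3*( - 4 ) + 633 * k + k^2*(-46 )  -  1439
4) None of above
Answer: 3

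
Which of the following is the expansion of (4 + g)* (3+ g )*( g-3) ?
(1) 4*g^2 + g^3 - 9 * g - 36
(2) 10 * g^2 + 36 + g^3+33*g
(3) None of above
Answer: 1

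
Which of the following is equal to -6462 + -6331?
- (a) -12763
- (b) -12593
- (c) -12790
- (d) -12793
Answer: d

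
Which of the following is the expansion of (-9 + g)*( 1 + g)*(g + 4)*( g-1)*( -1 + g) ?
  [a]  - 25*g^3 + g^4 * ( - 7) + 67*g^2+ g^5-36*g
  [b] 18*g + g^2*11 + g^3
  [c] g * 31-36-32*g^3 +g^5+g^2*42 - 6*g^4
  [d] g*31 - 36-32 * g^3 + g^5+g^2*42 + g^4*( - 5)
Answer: c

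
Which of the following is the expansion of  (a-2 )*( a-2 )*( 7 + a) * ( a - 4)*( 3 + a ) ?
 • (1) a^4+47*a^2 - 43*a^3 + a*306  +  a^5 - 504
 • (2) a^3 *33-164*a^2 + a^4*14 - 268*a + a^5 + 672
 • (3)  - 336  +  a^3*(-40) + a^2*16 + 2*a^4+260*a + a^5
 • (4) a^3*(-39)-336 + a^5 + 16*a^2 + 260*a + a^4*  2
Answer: 4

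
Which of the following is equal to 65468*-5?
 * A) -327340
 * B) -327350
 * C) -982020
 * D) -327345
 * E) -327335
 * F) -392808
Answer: A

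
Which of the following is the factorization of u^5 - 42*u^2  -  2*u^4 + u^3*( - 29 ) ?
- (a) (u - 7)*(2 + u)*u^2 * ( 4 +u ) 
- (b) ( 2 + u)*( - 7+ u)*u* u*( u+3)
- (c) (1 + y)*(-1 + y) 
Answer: b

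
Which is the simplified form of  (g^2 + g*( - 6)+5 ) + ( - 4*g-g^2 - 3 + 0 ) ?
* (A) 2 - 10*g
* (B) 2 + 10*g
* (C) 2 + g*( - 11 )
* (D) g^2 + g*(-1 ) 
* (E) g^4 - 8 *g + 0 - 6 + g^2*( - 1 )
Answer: A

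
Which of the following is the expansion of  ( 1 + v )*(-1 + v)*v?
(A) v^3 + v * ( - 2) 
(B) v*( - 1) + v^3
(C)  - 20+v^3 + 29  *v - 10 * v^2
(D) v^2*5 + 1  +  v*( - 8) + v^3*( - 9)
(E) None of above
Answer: B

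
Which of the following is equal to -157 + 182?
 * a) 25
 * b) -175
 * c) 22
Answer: a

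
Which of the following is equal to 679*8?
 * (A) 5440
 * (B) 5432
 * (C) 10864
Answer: B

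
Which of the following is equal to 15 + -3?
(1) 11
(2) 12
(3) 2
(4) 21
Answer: 2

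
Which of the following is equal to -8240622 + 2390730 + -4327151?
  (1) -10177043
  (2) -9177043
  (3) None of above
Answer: 1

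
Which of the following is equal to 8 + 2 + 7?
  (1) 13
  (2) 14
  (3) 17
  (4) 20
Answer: 3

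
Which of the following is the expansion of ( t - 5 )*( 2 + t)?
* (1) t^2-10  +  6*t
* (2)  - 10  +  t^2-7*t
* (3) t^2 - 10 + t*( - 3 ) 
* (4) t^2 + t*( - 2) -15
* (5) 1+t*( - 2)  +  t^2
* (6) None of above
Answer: 3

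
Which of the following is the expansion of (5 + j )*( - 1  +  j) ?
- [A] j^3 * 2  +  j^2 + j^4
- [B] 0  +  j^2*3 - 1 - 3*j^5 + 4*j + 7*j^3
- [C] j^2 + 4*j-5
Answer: C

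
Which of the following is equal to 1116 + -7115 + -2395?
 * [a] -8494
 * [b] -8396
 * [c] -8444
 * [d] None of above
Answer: d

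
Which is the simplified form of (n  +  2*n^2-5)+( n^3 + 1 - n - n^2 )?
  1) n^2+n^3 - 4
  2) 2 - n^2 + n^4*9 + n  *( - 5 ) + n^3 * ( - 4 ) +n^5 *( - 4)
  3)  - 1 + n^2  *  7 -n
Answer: 1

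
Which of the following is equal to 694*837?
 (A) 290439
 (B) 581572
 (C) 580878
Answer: C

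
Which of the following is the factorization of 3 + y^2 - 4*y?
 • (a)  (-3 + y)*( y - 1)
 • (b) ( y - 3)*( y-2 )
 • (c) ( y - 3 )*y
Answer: a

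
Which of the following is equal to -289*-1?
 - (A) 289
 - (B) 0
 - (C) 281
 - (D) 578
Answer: A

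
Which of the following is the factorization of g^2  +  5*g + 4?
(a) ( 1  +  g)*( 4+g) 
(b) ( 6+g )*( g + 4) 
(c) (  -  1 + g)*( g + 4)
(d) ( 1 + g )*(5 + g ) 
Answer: a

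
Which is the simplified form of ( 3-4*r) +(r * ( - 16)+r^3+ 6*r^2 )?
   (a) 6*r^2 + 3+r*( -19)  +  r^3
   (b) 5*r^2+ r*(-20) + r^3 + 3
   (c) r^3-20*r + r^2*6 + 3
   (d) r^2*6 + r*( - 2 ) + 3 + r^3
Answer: c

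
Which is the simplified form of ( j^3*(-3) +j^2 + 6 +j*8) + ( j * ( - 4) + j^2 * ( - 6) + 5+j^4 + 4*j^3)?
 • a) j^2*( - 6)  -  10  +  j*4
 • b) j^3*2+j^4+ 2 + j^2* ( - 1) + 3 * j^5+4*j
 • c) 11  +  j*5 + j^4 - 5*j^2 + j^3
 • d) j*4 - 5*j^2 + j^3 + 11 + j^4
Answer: d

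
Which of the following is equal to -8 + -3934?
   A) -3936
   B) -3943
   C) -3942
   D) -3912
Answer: C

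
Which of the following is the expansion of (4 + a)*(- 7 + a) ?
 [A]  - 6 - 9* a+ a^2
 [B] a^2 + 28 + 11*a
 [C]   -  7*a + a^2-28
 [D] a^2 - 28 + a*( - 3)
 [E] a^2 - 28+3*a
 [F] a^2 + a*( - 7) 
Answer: D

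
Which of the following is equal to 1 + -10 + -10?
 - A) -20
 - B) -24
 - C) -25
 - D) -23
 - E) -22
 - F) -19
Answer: F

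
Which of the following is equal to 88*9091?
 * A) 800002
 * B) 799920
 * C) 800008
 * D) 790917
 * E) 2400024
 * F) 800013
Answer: C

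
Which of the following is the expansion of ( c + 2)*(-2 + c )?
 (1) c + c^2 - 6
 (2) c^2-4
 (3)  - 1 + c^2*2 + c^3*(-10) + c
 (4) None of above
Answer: 2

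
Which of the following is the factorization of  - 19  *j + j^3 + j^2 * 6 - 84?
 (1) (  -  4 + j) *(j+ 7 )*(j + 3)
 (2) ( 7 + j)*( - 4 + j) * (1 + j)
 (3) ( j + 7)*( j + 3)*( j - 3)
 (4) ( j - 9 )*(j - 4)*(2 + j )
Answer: 1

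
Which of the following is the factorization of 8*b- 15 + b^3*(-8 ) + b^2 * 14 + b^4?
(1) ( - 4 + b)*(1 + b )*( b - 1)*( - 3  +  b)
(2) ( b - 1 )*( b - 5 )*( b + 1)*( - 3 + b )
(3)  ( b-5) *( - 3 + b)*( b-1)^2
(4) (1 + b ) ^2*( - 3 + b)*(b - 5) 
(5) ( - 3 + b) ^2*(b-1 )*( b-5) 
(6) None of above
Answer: 2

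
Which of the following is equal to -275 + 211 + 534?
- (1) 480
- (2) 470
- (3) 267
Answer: 2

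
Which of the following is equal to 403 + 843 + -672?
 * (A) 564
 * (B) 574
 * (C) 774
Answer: B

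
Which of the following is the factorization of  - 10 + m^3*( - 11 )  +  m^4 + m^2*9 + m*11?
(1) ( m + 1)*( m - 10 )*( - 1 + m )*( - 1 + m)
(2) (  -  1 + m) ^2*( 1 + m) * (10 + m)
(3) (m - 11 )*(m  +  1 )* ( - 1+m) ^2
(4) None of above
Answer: 1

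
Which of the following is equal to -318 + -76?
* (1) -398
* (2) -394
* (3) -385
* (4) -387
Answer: 2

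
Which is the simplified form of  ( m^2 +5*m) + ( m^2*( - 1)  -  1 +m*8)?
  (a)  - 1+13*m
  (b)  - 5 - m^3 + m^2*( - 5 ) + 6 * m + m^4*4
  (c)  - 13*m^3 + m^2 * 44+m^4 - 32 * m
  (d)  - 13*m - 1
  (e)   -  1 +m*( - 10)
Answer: a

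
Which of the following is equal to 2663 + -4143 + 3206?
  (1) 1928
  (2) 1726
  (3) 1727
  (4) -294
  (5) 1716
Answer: 2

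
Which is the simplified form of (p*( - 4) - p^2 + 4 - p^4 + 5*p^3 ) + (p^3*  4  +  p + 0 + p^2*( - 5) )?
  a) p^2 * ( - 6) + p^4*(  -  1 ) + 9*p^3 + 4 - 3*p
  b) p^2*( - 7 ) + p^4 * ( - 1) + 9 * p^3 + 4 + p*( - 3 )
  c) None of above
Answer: a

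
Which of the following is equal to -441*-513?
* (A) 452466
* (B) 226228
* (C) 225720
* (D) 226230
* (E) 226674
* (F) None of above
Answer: F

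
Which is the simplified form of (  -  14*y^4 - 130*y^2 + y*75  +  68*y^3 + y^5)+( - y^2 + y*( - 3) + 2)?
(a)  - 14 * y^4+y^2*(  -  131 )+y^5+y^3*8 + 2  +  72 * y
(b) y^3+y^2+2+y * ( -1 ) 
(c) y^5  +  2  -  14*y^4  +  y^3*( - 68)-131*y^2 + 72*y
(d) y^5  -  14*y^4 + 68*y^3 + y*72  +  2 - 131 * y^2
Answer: d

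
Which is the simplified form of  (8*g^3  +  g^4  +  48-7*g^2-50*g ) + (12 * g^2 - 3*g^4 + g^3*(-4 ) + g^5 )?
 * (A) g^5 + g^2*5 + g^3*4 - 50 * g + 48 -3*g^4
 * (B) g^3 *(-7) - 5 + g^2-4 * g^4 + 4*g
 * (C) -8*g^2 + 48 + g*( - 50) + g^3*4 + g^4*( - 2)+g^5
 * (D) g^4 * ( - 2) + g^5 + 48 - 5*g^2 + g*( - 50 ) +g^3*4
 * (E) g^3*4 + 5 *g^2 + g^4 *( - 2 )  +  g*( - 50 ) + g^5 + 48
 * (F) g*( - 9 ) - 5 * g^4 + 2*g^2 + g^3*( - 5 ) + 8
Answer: E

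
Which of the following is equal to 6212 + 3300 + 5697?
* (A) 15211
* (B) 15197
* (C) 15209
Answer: C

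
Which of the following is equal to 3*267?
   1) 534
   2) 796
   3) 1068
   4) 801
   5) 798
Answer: 4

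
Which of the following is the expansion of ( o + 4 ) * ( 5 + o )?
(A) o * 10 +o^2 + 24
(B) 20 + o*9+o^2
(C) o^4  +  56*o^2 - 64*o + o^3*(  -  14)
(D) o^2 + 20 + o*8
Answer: B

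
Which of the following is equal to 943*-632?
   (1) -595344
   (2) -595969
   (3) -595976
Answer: 3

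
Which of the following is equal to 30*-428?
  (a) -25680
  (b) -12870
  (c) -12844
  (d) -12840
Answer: d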